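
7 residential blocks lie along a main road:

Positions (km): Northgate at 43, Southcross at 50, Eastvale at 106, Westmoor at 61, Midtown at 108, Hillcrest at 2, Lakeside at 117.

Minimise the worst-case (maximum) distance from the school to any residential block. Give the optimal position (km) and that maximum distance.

The 1-center on a line is the midpoint of the two extreme points: leftmost at 2, rightmost at 117.
Optimal location = (2 + 117)/2 = 59.5; maximum distance = (117 − 2)/2 = 57.5.

location 59.5, max distance 57.5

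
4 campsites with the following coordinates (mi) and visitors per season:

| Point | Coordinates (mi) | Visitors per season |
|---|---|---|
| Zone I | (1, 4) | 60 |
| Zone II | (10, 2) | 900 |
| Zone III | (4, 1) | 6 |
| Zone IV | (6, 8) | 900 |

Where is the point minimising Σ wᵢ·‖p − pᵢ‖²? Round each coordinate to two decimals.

(7.76, 4.95)

The minimiser of Σwᵢ‖p−pᵢ‖² is the weighted centroid p* = (Σwᵢpᵢ)/(Σwᵢ).
Σwᵢ = 1866.
Σwᵢxᵢ = 60·1 + 900·10 + 6·4 + 900·6 = 14484.
Σwᵢyᵢ = 60·4 + 900·2 + 6·1 + 900·8 = 9246.
x* = 14484/1866 = 7.76, y* = 9246/1866 = 4.95.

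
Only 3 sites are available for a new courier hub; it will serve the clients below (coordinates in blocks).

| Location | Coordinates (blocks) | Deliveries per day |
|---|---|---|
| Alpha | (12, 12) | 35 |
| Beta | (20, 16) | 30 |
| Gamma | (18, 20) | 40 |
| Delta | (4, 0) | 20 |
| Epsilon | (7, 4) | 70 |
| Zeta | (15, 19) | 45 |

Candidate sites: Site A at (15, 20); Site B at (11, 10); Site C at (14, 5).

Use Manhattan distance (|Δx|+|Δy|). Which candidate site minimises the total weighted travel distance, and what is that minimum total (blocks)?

Site B, total 2860 blocks

Total weighted distance at each candidate:
  Site A (15, 20): total = 3120
  Site B (11, 10): total = 2860
  Site C (14, 5): total = 3120
Minimum is at Site B with total 2860 blocks.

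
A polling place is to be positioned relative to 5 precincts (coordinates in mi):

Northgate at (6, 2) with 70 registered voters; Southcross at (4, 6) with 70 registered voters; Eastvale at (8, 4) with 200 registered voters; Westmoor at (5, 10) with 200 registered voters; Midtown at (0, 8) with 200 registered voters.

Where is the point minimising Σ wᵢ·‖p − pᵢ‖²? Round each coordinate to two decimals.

The minimiser of Σwᵢ‖p−pᵢ‖² is the weighted centroid p* = (Σwᵢpᵢ)/(Σwᵢ).
Σwᵢ = 740.
Σwᵢxᵢ = 70·6 + 70·4 + 200·8 + 200·5 + 200·0 = 3300.
Σwᵢyᵢ = 70·2 + 70·6 + 200·4 + 200·10 + 200·8 = 4960.
x* = 3300/740 = 4.46, y* = 4960/740 = 6.70.

(4.46, 6.70)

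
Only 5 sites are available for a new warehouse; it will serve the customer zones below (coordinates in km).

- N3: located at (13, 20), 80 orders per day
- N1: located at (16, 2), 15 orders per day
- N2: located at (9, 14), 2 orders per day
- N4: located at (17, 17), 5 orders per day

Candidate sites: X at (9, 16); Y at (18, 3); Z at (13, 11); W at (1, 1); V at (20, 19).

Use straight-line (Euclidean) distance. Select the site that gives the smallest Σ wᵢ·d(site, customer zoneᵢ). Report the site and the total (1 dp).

Total weighted distance at each candidate:
  X (9, 16): total = 731.6
  Y (18, 3): total = 1549.7
  Z (13, 11): total = 908.4
  W (1, 1): total = 2166.9
  V (20, 19): total = 869.8
Minimum is at X with total 731.6 km.

X, total 731.6 km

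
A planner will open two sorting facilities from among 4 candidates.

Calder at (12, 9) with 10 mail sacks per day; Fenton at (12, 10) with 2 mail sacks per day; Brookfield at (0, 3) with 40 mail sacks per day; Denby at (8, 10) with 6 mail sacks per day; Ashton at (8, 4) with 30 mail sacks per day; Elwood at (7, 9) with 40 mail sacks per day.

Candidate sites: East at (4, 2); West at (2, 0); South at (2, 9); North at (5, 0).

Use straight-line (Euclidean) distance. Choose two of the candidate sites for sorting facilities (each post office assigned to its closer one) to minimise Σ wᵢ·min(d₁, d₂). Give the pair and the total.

Evaluate every pair (each demand assigned to the nearer of the two):
  {East, South}: total = 655.7
  {West, South}: total = 717.2
  {South, North}: total = 739.8
  {East, West}: total = 765.6
  {East, North}: total = 786.3
  {West, North}: total = 864.1
Best pair: {East, South} with total 655.7.

{East, South}, total 655.7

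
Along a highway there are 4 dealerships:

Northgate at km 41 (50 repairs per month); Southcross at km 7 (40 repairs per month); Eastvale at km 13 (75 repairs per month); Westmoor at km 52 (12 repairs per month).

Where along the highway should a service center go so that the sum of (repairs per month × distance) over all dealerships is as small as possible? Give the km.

For a sum of weighted absolute distances on a line, the optimum is the weighted median (not the mean). Total weight W = 177; half-weight = 88.5.
Sort by position and accumulate weight:
  km 7 (Southcross, w=40) → cum 40
  km 13 (Eastvale, w=75) → cum 115  ≥ 88.5 → median here
  km 41 (Northgate, w=50) → cum 165
  km 52 (Westmoor, w=12) → cum 177
Optimal location: km 13.

x = 13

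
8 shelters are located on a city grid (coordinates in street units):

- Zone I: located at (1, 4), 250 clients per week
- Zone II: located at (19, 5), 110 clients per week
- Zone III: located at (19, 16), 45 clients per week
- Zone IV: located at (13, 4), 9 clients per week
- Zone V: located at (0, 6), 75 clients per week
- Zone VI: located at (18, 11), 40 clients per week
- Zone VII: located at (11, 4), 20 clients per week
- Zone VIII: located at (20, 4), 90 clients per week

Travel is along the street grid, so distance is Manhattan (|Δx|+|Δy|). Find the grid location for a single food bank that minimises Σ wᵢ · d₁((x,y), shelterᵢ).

(1, 4)

Manhattan distance separates: Σwᵢ(|x−xᵢ|+|y−yᵢ|) = Σwᵢ|x−xᵢ| + Σwᵢ|y−yᵢ|, so x and y are optimised independently as 1-D weighted medians.
Total weight W = 639; half = 319.5.
x-coordinate, sorted with cumulative weight:
  x=0 (Zone V, w=75) cum 75
  x=1 (Zone I, w=250) cum 325  ← median
  x=11 (Zone VII, w=20) cum 345
  x=13 (Zone IV, w=9) cum 354
  x=18 (Zone VI, w=40) cum 394
  x=19 (Zone II, w=110) cum 504
  x=19 (Zone III, w=45) cum 549
  x=20 (Zone VIII, w=90) cum 639
⇒ x* = 1
y-coordinate, sorted with cumulative weight:
  y=4 (Zone I, w=250) cum 250
  y=4 (Zone IV, w=9) cum 259
  y=4 (Zone VII, w=20) cum 279
  y=4 (Zone VIII, w=90) cum 369  ← median
  y=5 (Zone II, w=110) cum 479
  y=6 (Zone V, w=75) cum 554
  y=11 (Zone VI, w=40) cum 594
  y=16 (Zone III, w=45) cum 639
⇒ y* = 4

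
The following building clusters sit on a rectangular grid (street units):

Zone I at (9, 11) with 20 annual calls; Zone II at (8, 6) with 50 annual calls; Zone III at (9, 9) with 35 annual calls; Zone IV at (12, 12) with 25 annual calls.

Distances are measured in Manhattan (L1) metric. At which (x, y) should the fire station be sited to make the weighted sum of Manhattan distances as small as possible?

(9, 9)

Manhattan distance separates: Σwᵢ(|x−xᵢ|+|y−yᵢ|) = Σwᵢ|x−xᵢ| + Σwᵢ|y−yᵢ|, so x and y are optimised independently as 1-D weighted medians.
Total weight W = 130; half = 65.
x-coordinate, sorted with cumulative weight:
  x=8 (Zone II, w=50) cum 50
  x=9 (Zone I, w=20) cum 70  ← median
  x=9 (Zone III, w=35) cum 105
  x=12 (Zone IV, w=25) cum 130
⇒ x* = 9
y-coordinate, sorted with cumulative weight:
  y=6 (Zone II, w=50) cum 50
  y=9 (Zone III, w=35) cum 85  ← median
  y=11 (Zone I, w=20) cum 105
  y=12 (Zone IV, w=25) cum 130
⇒ y* = 9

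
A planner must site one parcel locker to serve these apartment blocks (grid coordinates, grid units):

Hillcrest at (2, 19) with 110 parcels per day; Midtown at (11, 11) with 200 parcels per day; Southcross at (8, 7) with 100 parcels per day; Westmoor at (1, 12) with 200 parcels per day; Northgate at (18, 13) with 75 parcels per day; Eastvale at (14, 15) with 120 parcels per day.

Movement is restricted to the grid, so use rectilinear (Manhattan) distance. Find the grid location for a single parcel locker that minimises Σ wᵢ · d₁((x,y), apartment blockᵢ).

Manhattan distance separates: Σwᵢ(|x−xᵢ|+|y−yᵢ|) = Σwᵢ|x−xᵢ| + Σwᵢ|y−yᵢ|, so x and y are optimised independently as 1-D weighted medians.
Total weight W = 805; half = 402.5.
x-coordinate, sorted with cumulative weight:
  x=1 (Westmoor, w=200) cum 200
  x=2 (Hillcrest, w=110) cum 310
  x=8 (Southcross, w=100) cum 410  ← median
  x=11 (Midtown, w=200) cum 610
  x=14 (Eastvale, w=120) cum 730
  x=18 (Northgate, w=75) cum 805
⇒ x* = 8
y-coordinate, sorted with cumulative weight:
  y=7 (Southcross, w=100) cum 100
  y=11 (Midtown, w=200) cum 300
  y=12 (Westmoor, w=200) cum 500  ← median
  y=13 (Northgate, w=75) cum 575
  y=15 (Eastvale, w=120) cum 695
  y=19 (Hillcrest, w=110) cum 805
⇒ y* = 12

(8, 12)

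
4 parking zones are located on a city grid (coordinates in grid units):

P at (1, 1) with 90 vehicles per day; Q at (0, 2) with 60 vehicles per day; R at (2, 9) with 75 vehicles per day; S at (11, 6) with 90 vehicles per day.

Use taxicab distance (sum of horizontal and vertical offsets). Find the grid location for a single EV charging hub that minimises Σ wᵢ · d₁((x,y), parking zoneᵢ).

(2, 6)

Manhattan distance separates: Σwᵢ(|x−xᵢ|+|y−yᵢ|) = Σwᵢ|x−xᵢ| + Σwᵢ|y−yᵢ|, so x and y are optimised independently as 1-D weighted medians.
Total weight W = 315; half = 157.5.
x-coordinate, sorted with cumulative weight:
  x=0 (Q, w=60) cum 60
  x=1 (P, w=90) cum 150
  x=2 (R, w=75) cum 225  ← median
  x=11 (S, w=90) cum 315
⇒ x* = 2
y-coordinate, sorted with cumulative weight:
  y=1 (P, w=90) cum 90
  y=2 (Q, w=60) cum 150
  y=6 (S, w=90) cum 240  ← median
  y=9 (R, w=75) cum 315
⇒ y* = 6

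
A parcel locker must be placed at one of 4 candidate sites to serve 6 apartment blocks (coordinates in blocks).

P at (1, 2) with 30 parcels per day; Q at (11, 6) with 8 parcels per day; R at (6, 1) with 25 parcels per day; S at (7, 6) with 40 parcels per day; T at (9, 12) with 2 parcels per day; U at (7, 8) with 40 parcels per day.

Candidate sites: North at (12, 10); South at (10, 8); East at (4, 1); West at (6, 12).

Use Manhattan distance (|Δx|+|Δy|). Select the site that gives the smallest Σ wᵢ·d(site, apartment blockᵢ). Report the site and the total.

East, total 1018 blocks

Total weighted distance at each candidate:
  North (12, 10): total = 1635
  South (10, 8): total = 1079
  East (4, 1): total = 1018
  West (6, 12): total = 1299
Minimum is at East with total 1018 blocks.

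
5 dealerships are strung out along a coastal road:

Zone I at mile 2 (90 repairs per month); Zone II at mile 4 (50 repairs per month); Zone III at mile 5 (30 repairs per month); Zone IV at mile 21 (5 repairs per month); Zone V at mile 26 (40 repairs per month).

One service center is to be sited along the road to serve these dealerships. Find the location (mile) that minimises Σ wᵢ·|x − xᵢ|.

For a sum of weighted absolute distances on a line, the optimum is the weighted median (not the mean). Total weight W = 215; half-weight = 107.5.
Sort by position and accumulate weight:
  mile 2 (Zone I, w=90) → cum 90
  mile 4 (Zone II, w=50) → cum 140  ≥ 107.5 → median here
  mile 5 (Zone III, w=30) → cum 170
  mile 21 (Zone IV, w=5) → cum 175
  mile 26 (Zone V, w=40) → cum 215
Optimal location: mile 4.

x = 4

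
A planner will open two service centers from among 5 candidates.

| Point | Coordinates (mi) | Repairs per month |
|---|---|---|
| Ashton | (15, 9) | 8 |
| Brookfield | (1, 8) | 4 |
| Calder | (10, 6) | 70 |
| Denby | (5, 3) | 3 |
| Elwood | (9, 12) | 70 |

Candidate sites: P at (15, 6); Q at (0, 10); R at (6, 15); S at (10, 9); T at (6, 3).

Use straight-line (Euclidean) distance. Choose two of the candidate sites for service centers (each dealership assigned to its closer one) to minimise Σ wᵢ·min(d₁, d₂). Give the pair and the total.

Evaluate every pair (each demand assigned to the nearer of the two):
  {S, T}: total = 502.6
  {Q, S}: total = 503.7
  {P, S}: total = 515.0
  {R, S}: total = 529.2
  {P, R}: total = 736.7
  {R, T}: total = 764.8
  {P, T}: total = 999.3
  {P, Q}: total = 1002.7
  {Q, T}: total = 1093.8
  {Q, R}: total = 1107.7
Best pair: {S, T} with total 502.6.

{S, T}, total 502.6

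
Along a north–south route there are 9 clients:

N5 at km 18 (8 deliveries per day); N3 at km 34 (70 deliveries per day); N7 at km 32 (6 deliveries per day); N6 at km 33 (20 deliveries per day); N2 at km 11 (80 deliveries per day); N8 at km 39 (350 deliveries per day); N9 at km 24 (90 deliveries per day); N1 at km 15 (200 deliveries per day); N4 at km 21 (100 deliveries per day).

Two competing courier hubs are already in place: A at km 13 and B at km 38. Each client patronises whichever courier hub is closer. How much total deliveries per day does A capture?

478

The indifferent point is the midpoint (13+38)/2 = 25.5; clients left of it (closer to A at 13) go to A, those right go to B.
  N2 at 11 (w=80) → A
  N1 at 15 (w=200) → A
  N5 at 18 (w=8) → A
  N4 at 21 (w=100) → A
  N9 at 24 (w=90) → A
  N7 at 32 (w=6) → B
  N6 at 33 (w=20) → B
  N3 at 34 (w=70) → B
  N8 at 39 (w=350) → B
A captures 478; B captures 446.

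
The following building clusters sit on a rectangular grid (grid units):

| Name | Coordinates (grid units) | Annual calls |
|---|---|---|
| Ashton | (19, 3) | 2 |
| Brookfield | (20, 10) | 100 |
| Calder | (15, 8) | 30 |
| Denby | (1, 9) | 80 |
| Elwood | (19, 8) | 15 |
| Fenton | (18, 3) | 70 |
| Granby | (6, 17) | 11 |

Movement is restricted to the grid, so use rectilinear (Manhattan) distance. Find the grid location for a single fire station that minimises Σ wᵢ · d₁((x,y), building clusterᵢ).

Manhattan distance separates: Σwᵢ(|x−xᵢ|+|y−yᵢ|) = Σwᵢ|x−xᵢ| + Σwᵢ|y−yᵢ|, so x and y are optimised independently as 1-D weighted medians.
Total weight W = 308; half = 154.
x-coordinate, sorted with cumulative weight:
  x=1 (Denby, w=80) cum 80
  x=6 (Granby, w=11) cum 91
  x=15 (Calder, w=30) cum 121
  x=18 (Fenton, w=70) cum 191  ← median
  x=19 (Ashton, w=2) cum 193
  x=19 (Elwood, w=15) cum 208
  x=20 (Brookfield, w=100) cum 308
⇒ x* = 18
y-coordinate, sorted with cumulative weight:
  y=3 (Ashton, w=2) cum 2
  y=3 (Fenton, w=70) cum 72
  y=8 (Calder, w=30) cum 102
  y=8 (Elwood, w=15) cum 117
  y=9 (Denby, w=80) cum 197  ← median
  y=10 (Brookfield, w=100) cum 297
  y=17 (Granby, w=11) cum 308
⇒ y* = 9

(18, 9)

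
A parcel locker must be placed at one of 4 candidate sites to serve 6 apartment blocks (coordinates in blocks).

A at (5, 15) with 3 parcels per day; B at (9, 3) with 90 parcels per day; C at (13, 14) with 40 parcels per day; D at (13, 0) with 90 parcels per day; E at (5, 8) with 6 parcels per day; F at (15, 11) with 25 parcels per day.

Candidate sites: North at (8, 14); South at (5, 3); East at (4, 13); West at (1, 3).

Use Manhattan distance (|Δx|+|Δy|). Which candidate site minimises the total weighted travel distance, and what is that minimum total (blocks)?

Total weighted distance at each candidate:
  North (8, 14): total = 3306
  South (5, 3): total = 2626
  East (4, 13): total = 4100
  West (1, 3): total = 3642
Minimum is at South with total 2626 blocks.

South, total 2626 blocks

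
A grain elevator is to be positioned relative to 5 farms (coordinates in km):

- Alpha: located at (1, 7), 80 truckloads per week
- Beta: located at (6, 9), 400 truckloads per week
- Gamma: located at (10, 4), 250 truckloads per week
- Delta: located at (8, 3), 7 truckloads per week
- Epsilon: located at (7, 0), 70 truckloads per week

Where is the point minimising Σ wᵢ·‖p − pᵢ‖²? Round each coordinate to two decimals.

(6.85, 6.42)

The minimiser of Σwᵢ‖p−pᵢ‖² is the weighted centroid p* = (Σwᵢpᵢ)/(Σwᵢ).
Σwᵢ = 807.
Σwᵢxᵢ = 80·1 + 400·6 + 250·10 + 7·8 + 70·7 = 5526.
Σwᵢyᵢ = 80·7 + 400·9 + 250·4 + 7·3 + 70·0 = 5181.
x* = 5526/807 = 6.85, y* = 5181/807 = 6.42.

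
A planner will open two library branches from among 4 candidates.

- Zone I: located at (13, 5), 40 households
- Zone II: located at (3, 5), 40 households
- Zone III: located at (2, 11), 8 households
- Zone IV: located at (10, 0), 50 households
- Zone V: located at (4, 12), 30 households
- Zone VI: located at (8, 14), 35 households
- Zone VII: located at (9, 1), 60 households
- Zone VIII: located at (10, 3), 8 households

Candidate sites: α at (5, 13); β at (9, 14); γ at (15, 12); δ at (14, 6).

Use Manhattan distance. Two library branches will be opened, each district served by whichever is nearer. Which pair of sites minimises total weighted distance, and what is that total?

{α, δ}, total 1876

Evaluate every pair (each demand assigned to the nearer of the two):
  {α, δ}: total = 1876
  {β, δ}: total = 2041
  {γ, δ}: total = 2473
  {α, β}: total = 2681
  {β, γ}: total = 2911
  {α, γ}: total = 2922
Best pair: {α, δ} with total 1876.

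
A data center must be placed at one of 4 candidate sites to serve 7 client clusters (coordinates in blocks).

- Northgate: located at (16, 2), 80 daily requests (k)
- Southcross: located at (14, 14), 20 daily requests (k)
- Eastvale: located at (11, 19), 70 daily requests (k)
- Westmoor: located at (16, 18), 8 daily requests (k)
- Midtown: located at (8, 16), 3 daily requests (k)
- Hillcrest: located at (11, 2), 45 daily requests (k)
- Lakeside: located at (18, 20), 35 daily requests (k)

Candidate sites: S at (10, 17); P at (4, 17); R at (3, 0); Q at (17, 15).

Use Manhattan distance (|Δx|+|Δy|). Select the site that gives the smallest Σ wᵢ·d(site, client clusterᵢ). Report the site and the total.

Q, total 3027 blocks

Total weighted distance at each candidate:
  S (10, 17): total = 3200
  P (4, 17): total = 4754
  R (3, 0): total = 5576
  Q (17, 15): total = 3027
Minimum is at Q with total 3027 blocks.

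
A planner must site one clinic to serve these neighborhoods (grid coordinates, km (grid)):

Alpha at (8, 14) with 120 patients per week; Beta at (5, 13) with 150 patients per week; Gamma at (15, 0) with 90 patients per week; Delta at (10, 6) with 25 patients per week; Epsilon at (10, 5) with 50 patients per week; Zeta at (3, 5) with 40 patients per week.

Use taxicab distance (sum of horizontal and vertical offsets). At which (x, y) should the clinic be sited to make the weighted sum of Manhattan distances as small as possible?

Manhattan distance separates: Σwᵢ(|x−xᵢ|+|y−yᵢ|) = Σwᵢ|x−xᵢ| + Σwᵢ|y−yᵢ|, so x and y are optimised independently as 1-D weighted medians.
Total weight W = 475; half = 237.5.
x-coordinate, sorted with cumulative weight:
  x=3 (Zeta, w=40) cum 40
  x=5 (Beta, w=150) cum 190
  x=8 (Alpha, w=120) cum 310  ← median
  x=10 (Delta, w=25) cum 335
  x=10 (Epsilon, w=50) cum 385
  x=15 (Gamma, w=90) cum 475
⇒ x* = 8
y-coordinate, sorted with cumulative weight:
  y=0 (Gamma, w=90) cum 90
  y=5 (Epsilon, w=50) cum 140
  y=5 (Zeta, w=40) cum 180
  y=6 (Delta, w=25) cum 205
  y=13 (Beta, w=150) cum 355  ← median
  y=14 (Alpha, w=120) cum 475
⇒ y* = 13

(8, 13)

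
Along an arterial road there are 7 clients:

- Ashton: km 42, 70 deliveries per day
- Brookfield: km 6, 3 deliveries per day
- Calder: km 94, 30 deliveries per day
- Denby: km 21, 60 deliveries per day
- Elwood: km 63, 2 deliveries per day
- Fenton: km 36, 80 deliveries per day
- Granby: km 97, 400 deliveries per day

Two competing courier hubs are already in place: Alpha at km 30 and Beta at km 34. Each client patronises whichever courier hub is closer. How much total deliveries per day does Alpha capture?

63

The indifferent point is the midpoint (30+34)/2 = 32; clients left of it (closer to Alpha at 30) go to Alpha, those right go to Beta.
  Brookfield at 6 (w=3) → Alpha
  Denby at 21 (w=60) → Alpha
  Fenton at 36 (w=80) → Beta
  Ashton at 42 (w=70) → Beta
  Elwood at 63 (w=2) → Beta
  Calder at 94 (w=30) → Beta
  Granby at 97 (w=400) → Beta
Alpha captures 63; Beta captures 582.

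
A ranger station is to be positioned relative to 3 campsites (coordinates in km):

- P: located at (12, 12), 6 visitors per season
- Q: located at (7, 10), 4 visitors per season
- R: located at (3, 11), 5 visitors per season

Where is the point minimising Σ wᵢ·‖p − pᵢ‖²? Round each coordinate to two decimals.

The minimiser of Σwᵢ‖p−pᵢ‖² is the weighted centroid p* = (Σwᵢpᵢ)/(Σwᵢ).
Σwᵢ = 15.
Σwᵢxᵢ = 6·12 + 4·7 + 5·3 = 115.
Σwᵢyᵢ = 6·12 + 4·10 + 5·11 = 167.
x* = 115/15 = 7.67, y* = 167/15 = 11.13.

(7.67, 11.13)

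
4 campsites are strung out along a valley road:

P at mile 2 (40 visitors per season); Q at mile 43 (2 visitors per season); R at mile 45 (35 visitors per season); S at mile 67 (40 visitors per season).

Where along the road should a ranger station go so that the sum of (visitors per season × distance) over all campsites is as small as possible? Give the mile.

x = 45

For a sum of weighted absolute distances on a line, the optimum is the weighted median (not the mean). Total weight W = 117; half-weight = 58.5.
Sort by position and accumulate weight:
  mile 2 (P, w=40) → cum 40
  mile 43 (Q, w=2) → cum 42
  mile 45 (R, w=35) → cum 77  ≥ 58.5 → median here
  mile 67 (S, w=40) → cum 117
Optimal location: mile 45.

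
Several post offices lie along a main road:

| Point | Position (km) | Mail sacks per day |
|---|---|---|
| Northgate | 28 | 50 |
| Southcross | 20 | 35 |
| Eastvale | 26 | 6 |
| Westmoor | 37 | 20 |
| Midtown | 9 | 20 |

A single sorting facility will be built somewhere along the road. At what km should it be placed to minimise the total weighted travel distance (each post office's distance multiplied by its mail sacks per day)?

x = 28

For a sum of weighted absolute distances on a line, the optimum is the weighted median (not the mean). Total weight W = 131; half-weight = 65.5.
Sort by position and accumulate weight:
  km 9 (Midtown, w=20) → cum 20
  km 20 (Southcross, w=35) → cum 55
  km 26 (Eastvale, w=6) → cum 61
  km 28 (Northgate, w=50) → cum 111  ≥ 65.5 → median here
  km 37 (Westmoor, w=20) → cum 131
Optimal location: km 28.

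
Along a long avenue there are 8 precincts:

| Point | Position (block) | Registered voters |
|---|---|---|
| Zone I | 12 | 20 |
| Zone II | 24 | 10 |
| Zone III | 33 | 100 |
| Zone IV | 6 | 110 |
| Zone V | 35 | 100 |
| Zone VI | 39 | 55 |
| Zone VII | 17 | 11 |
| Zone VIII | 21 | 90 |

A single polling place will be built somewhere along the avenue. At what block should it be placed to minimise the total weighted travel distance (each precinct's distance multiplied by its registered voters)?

For a sum of weighted absolute distances on a line, the optimum is the weighted median (not the mean). Total weight W = 496; half-weight = 248.
Sort by position and accumulate weight:
  block 6 (Zone IV, w=110) → cum 110
  block 12 (Zone I, w=20) → cum 130
  block 17 (Zone VII, w=11) → cum 141
  block 21 (Zone VIII, w=90) → cum 231
  block 24 (Zone II, w=10) → cum 241
  block 33 (Zone III, w=100) → cum 341  ≥ 248 → median here
  block 35 (Zone V, w=100) → cum 441
  block 39 (Zone VI, w=55) → cum 496
Optimal location: block 33.

x = 33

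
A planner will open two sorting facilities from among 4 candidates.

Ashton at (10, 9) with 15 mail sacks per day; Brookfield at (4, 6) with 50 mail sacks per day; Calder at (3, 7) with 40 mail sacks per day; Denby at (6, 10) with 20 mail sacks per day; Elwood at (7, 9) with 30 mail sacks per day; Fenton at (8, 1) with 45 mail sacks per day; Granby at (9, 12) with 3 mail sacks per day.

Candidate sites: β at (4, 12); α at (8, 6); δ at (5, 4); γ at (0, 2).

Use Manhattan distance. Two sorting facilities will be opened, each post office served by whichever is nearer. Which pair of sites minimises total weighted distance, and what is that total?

{α, δ}, total 911

Evaluate every pair (each demand assigned to the nearer of the two):
  {α, δ}: total = 911
  {β, α}: total = 955
  {α, γ}: total = 1001
  {β, δ}: total = 1030
  {δ, γ}: total = 1156
  {β, γ}: total = 1355
Best pair: {α, δ} with total 911.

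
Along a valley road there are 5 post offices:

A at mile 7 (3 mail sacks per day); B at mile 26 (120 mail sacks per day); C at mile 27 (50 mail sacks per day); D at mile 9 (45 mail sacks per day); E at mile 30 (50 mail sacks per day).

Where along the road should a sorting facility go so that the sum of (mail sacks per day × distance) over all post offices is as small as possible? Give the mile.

For a sum of weighted absolute distances on a line, the optimum is the weighted median (not the mean). Total weight W = 268; half-weight = 134.
Sort by position and accumulate weight:
  mile 7 (A, w=3) → cum 3
  mile 9 (D, w=45) → cum 48
  mile 26 (B, w=120) → cum 168  ≥ 134 → median here
  mile 27 (C, w=50) → cum 218
  mile 30 (E, w=50) → cum 268
Optimal location: mile 26.

x = 26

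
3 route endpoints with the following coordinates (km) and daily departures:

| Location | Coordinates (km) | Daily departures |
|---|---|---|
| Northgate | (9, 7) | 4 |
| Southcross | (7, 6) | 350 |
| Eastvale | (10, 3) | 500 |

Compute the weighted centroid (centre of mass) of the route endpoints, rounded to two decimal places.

(8.77, 4.25)

The minimiser of Σwᵢ‖p−pᵢ‖² is the weighted centroid p* = (Σwᵢpᵢ)/(Σwᵢ).
Σwᵢ = 854.
Σwᵢxᵢ = 4·9 + 350·7 + 500·10 = 7486.
Σwᵢyᵢ = 4·7 + 350·6 + 500·3 = 3628.
x* = 7486/854 = 8.77, y* = 3628/854 = 4.25.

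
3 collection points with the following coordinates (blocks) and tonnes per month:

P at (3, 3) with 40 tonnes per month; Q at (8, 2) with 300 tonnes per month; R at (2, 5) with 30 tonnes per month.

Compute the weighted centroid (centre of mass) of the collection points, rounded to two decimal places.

The minimiser of Σwᵢ‖p−pᵢ‖² is the weighted centroid p* = (Σwᵢpᵢ)/(Σwᵢ).
Σwᵢ = 370.
Σwᵢxᵢ = 40·3 + 300·8 + 30·2 = 2580.
Σwᵢyᵢ = 40·3 + 300·2 + 30·5 = 870.
x* = 2580/370 = 6.97, y* = 870/370 = 2.35.

(6.97, 2.35)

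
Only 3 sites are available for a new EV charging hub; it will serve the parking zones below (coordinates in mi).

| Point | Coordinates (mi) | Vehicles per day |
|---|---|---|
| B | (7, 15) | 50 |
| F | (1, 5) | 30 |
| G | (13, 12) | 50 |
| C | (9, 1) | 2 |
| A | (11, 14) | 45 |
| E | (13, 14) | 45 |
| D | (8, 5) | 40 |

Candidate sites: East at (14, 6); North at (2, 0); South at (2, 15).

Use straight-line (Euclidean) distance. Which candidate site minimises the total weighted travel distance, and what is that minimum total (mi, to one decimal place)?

Total weighted distance at each candidate:
  East (14, 6): total = 2270.1
  North (2, 0): total = 3634.2
  South (2, 15): total = 2523.9
Minimum is at East with total 2270.1 mi.

East, total 2270.1 mi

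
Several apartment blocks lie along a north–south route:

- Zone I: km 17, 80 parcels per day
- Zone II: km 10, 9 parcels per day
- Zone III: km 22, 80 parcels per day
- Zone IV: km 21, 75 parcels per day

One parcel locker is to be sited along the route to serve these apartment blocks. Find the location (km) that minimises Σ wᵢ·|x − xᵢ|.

x = 21

For a sum of weighted absolute distances on a line, the optimum is the weighted median (not the mean). Total weight W = 244; half-weight = 122.
Sort by position and accumulate weight:
  km 10 (Zone II, w=9) → cum 9
  km 17 (Zone I, w=80) → cum 89
  km 21 (Zone IV, w=75) → cum 164  ≥ 122 → median here
  km 22 (Zone III, w=80) → cum 244
Optimal location: km 21.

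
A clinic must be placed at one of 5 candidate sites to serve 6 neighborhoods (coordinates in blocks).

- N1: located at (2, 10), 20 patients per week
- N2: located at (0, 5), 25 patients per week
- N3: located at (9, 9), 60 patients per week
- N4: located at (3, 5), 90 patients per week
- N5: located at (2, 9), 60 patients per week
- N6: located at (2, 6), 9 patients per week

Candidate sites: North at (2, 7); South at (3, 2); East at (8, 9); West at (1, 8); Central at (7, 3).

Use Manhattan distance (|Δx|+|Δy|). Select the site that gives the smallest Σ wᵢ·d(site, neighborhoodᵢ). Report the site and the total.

North, total 1099 blocks

Total weighted distance at each candidate:
  North (2, 7): total = 1099
  South (3, 2): total = 1905
  East (8, 9): total = 1751
  West (1, 8): total = 1297
  Central (7, 3): total = 2217
Minimum is at North with total 1099 blocks.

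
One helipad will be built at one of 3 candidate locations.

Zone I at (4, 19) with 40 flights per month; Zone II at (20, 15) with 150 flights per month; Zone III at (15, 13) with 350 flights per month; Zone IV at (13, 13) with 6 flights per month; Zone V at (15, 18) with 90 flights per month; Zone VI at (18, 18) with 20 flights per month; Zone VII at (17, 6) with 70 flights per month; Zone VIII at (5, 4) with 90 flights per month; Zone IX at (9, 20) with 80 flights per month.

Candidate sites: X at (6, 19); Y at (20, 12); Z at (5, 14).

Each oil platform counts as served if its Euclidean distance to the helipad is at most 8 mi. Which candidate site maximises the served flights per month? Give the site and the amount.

Y, covering 686

Coverage radius r = 8 mi; a point is covered iff (Δx)²+(Δy)² ≤ 8² = 64.
  X (6, 19): covers {Zone I, Zone IX} → 120
  Y (20, 12): covers {Zone II, Zone III, Zone IV, Zone V, Zone VI, Zone VII} → 686
  Z (5, 14): covers {Zone I, Zone IX} → 120
Maximum coverage at Y: 686 flights per month.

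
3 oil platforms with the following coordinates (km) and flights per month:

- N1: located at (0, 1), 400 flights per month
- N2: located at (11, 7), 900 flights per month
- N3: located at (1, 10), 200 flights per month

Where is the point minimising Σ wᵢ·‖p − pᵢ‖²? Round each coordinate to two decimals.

(6.73, 5.80)

The minimiser of Σwᵢ‖p−pᵢ‖² is the weighted centroid p* = (Σwᵢpᵢ)/(Σwᵢ).
Σwᵢ = 1500.
Σwᵢxᵢ = 400·0 + 900·11 + 200·1 = 10100.
Σwᵢyᵢ = 400·1 + 900·7 + 200·10 = 8700.
x* = 10100/1500 = 6.73, y* = 8700/1500 = 5.80.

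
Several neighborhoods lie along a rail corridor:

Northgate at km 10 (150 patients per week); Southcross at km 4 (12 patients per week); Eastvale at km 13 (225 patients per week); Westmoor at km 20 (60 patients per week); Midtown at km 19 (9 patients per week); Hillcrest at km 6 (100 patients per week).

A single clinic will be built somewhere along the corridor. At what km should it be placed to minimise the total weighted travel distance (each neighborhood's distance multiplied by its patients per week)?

For a sum of weighted absolute distances on a line, the optimum is the weighted median (not the mean). Total weight W = 556; half-weight = 278.
Sort by position and accumulate weight:
  km 4 (Southcross, w=12) → cum 12
  km 6 (Hillcrest, w=100) → cum 112
  km 10 (Northgate, w=150) → cum 262
  km 13 (Eastvale, w=225) → cum 487  ≥ 278 → median here
  km 19 (Midtown, w=9) → cum 496
  km 20 (Westmoor, w=60) → cum 556
Optimal location: km 13.

x = 13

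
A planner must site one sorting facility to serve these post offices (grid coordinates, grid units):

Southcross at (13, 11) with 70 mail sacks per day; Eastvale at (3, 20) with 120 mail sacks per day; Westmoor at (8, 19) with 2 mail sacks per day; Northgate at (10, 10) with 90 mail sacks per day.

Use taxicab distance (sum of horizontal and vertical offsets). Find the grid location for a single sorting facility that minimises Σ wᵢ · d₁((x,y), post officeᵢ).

Manhattan distance separates: Σwᵢ(|x−xᵢ|+|y−yᵢ|) = Σwᵢ|x−xᵢ| + Σwᵢ|y−yᵢ|, so x and y are optimised independently as 1-D weighted medians.
Total weight W = 282; half = 141.
x-coordinate, sorted with cumulative weight:
  x=3 (Eastvale, w=120) cum 120
  x=8 (Westmoor, w=2) cum 122
  x=10 (Northgate, w=90) cum 212  ← median
  x=13 (Southcross, w=70) cum 282
⇒ x* = 10
y-coordinate, sorted with cumulative weight:
  y=10 (Northgate, w=90) cum 90
  y=11 (Southcross, w=70) cum 160  ← median
  y=19 (Westmoor, w=2) cum 162
  y=20 (Eastvale, w=120) cum 282
⇒ y* = 11

(10, 11)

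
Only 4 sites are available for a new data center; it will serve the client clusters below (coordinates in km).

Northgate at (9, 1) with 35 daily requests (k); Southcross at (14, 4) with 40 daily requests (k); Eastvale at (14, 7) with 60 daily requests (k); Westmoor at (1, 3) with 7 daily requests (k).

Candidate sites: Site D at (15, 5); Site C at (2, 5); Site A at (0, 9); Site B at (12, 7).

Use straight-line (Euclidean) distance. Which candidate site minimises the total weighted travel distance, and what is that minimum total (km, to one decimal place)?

Total weighted distance at each candidate:
  Site D (15, 5): total = 542.1
  Site C (2, 5): total = 1509.4
  Site A (0, 9): total = 1907.2
  Site B (12, 7): total = 580.9
Minimum is at Site D with total 542.1 km.

Site D, total 542.1 km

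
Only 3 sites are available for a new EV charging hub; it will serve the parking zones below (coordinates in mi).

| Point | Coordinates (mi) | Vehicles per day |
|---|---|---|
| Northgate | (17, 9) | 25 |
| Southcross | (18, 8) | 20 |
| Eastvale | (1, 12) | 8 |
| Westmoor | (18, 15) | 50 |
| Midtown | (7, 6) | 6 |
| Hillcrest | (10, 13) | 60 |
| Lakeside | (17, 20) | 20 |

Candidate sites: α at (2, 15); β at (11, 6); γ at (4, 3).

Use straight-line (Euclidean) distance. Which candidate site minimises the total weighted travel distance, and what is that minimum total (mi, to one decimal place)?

Total weighted distance at each candidate:
  α (2, 15): total = 2451.2
  β (11, 6): total = 1729.6
  γ (4, 3): total = 2806.3
Minimum is at β with total 1729.6 mi.

β, total 1729.6 mi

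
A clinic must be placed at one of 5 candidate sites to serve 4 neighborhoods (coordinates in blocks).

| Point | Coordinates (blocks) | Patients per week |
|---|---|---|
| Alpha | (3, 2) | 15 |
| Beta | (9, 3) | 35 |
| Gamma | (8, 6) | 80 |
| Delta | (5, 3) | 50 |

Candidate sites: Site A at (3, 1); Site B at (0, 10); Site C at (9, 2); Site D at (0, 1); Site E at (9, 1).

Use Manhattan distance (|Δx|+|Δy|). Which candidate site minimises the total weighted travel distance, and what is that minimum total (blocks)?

Total weighted distance at each candidate:
  Site A (3, 1): total = 1295
  Site B (0, 10): total = 2285
  Site C (9, 2): total = 775
  Site D (0, 1): total = 1835
  Site E (9, 1): total = 955
Minimum is at Site C with total 775 blocks.

Site C, total 775 blocks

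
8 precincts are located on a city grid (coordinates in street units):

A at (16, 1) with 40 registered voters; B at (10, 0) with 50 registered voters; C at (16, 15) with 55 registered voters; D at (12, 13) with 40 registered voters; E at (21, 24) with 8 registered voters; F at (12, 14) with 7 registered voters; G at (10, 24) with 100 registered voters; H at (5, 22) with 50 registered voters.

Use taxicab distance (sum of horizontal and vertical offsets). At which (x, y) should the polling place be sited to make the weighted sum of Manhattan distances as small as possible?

Manhattan distance separates: Σwᵢ(|x−xᵢ|+|y−yᵢ|) = Σwᵢ|x−xᵢ| + Σwᵢ|y−yᵢ|, so x and y are optimised independently as 1-D weighted medians.
Total weight W = 350; half = 175.
x-coordinate, sorted with cumulative weight:
  x=5 (H, w=50) cum 50
  x=10 (B, w=50) cum 100
  x=10 (G, w=100) cum 200  ← median
  x=12 (D, w=40) cum 240
  x=12 (F, w=7) cum 247
  x=16 (A, w=40) cum 287
  x=16 (C, w=55) cum 342
  x=21 (E, w=8) cum 350
⇒ x* = 10
y-coordinate, sorted with cumulative weight:
  y=0 (B, w=50) cum 50
  y=1 (A, w=40) cum 90
  y=13 (D, w=40) cum 130
  y=14 (F, w=7) cum 137
  y=15 (C, w=55) cum 192  ← median
  y=22 (H, w=50) cum 242
  y=24 (E, w=8) cum 250
  y=24 (G, w=100) cum 350
⇒ y* = 15

(10, 15)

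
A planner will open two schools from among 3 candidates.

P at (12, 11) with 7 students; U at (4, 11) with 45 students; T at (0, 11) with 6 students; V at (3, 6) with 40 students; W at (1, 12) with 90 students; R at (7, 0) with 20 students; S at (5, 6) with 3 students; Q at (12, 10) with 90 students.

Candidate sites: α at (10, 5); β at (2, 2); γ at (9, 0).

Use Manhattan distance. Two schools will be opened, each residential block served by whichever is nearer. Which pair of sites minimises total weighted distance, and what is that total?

{α, β}, total 2595

Evaluate every pair (each demand assigned to the nearer of the two):
  {α, β}: total = 2595
  {β, γ}: total = 3080
  {α, γ}: total = 3140
Best pair: {α, β} with total 2595.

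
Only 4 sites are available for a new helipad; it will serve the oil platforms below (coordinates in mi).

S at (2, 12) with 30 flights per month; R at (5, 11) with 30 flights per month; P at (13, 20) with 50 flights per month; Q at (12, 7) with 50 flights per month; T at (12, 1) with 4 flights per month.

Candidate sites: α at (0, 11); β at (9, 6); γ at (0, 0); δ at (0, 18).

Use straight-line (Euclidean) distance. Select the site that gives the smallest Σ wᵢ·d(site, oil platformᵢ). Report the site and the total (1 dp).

β, total 1378.1 mi

Total weighted distance at each candidate:
  α (0, 11): total = 1702.6
  β (9, 6): total = 1378.1
  γ (0, 0): total = 2662.9
  δ (0, 18): total = 2002.6
Minimum is at β with total 1378.1 mi.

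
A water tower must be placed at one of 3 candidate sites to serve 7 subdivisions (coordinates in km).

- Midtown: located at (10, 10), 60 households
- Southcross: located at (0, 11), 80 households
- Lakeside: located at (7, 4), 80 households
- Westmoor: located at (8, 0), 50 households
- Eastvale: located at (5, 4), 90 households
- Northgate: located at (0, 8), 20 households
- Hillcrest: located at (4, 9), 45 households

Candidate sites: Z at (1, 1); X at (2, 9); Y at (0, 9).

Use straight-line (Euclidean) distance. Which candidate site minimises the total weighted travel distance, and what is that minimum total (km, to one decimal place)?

Total weighted distance at each candidate:
  Z (1, 1): total = 3433.8
  X (2, 9): total = 2476.0
  Y (0, 9): total = 2889.7
Minimum is at X with total 2476.0 km.

X, total 2476.0 km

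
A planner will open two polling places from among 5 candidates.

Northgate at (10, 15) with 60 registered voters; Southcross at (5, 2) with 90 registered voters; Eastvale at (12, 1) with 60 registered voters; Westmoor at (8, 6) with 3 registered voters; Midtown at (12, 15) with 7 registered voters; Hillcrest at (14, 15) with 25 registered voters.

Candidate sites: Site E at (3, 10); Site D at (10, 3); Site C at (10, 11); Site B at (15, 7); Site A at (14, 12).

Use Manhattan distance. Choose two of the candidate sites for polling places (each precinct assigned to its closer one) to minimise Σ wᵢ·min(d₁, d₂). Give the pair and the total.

{Site D, Site C}, total 1277

Evaluate every pair (each demand assigned to the nearer of the two):
  {Site D, Site C}: total = 1277
  {Site D, Site A}: total = 1325
  {Site D, Site B}: total = 1817
  {Site E, Site D}: total = 2013
  {Site E, Site C}: total = 2123
  {Site E, Site A}: total = 2237
  {Site C, Site B}: total = 2303
  {Site C, Site A}: total = 2351
  {Site B, Site A}: total = 2444
  {Site E, Site B}: total = 2486
Best pair: {Site D, Site C} with total 1277.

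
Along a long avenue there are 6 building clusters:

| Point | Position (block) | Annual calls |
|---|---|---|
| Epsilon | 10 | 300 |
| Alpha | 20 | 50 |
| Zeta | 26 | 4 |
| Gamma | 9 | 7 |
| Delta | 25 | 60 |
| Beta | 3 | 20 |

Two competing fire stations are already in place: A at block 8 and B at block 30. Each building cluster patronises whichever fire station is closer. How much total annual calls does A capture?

327

The indifferent point is the midpoint (8+30)/2 = 19; building clusters left of it (closer to A at 8) go to A, those right go to B.
  Beta at 3 (w=20) → A
  Gamma at 9 (w=7) → A
  Epsilon at 10 (w=300) → A
  Alpha at 20 (w=50) → B
  Delta at 25 (w=60) → B
  Zeta at 26 (w=4) → B
A captures 327; B captures 114.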